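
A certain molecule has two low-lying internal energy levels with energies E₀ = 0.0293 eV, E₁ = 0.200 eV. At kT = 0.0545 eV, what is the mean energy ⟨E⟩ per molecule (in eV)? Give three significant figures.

Eᵢ/kT = 0.53761, 3.6697.
Z = Σ e^(−Eᵢ/kT) = e^(−0.53761) + e^(−3.6697) = 0.58414 + 0.025484 = 0.60962.
⟨E⟩ = Σ Eᵢ e^(−Eᵢ/kT) / Z = (0.0293·0.58414 + 0.200·0.025484) / 0.60962 = 0.0364 eV.

0.0364 eV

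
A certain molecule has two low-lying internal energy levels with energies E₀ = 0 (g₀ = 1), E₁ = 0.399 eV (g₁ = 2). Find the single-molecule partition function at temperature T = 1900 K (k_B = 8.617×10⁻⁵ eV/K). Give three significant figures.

k_BT = 8.617×10⁻⁵ × 1900 K = 0.16372 eV.
Eᵢ/kT = 0, 2.4371.
Z = Σ gᵢe^(−Eᵢ/kT) = 1·e^(−0) + 2·e^(−2.4371) = 1.0000 + 0.17483 = 1.1748.

Z = 1.17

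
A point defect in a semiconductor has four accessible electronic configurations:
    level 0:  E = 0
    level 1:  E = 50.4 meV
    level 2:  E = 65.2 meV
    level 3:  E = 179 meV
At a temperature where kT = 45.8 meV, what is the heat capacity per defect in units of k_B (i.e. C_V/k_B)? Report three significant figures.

0.507

Eᵢ/kT = 0, 1.1004, 1.4236, 3.9083.
Z = Σ e^(−Eᵢ/kT) = e^(−0) + e^(−1.1004) + e^(−1.4236) + e^(−3.9083) = 1.0000 + 0.33274 + 0.24085 + 0.020075 = 1.5937.
⟨E⟩ = 22.631 meV, ⟨E²⟩ = 1576.4 meV².
C_V/k_B = (⟨E²⟩ − ⟨E⟩²)/(kT)² = (1576.4 − 512.16)/2097.6 = 0.507.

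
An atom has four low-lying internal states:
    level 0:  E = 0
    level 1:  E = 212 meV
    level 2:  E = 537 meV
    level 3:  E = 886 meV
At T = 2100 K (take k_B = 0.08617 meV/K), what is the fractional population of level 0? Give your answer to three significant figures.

0.731

k_BT = 0.08617 × 2100 K = 180.96 meV.
Eᵢ/kT = 0, 1.1715, 2.9675, 4.8961.
Z = Σ e^(−Eᵢ/kT) = e^(−0) + e^(−1.1715) + e^(−2.9675) + e^(−4.8961) = 1.0000 + 0.30990 + 0.051432 + 0.0074757 = 1.3688.
P₀ = e^(−E₀/kT) / Z = 1.0000/1.3688 = 0.731.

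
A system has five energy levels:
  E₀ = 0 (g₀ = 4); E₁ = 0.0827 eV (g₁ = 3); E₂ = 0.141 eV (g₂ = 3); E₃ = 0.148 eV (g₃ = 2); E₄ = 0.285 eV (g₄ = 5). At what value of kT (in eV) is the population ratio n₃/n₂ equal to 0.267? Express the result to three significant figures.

n₃/n₂ = (g₃/g₂) exp[−(E₃−E₂)/kT] = 0.267.
⇒ (E₃−E₂)/kT = ln((2/3)/0.267) = ln(2.4969) = 0.91505.
kT = 0.007 eV / 0.91505 = 0.00765 eV.

0.00765 eV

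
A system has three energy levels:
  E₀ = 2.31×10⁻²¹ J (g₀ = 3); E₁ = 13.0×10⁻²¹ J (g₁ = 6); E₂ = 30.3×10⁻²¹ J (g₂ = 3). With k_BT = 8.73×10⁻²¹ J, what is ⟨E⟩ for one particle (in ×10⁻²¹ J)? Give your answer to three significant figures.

Eᵢ/kT = 0.26460, 1.4891, 3.4708.
Z = Σ gᵢe^(−Eᵢ/kT) = 3·e^(−0.26460) + 6·e^(−1.4891) + 3·e^(−3.4708) = 2.3025 + 1.3535 + 0.093276 = 3.7493.
⟨E⟩ = Σ Eᵢ gᵢe^(−Eᵢ/kT) / Z = (2.31·2.3025 + 13.0·1.3535 + 30.3·0.093276) / 3.7493 = 6.87 ×10⁻²¹ J.

6.87 ×10⁻²¹ J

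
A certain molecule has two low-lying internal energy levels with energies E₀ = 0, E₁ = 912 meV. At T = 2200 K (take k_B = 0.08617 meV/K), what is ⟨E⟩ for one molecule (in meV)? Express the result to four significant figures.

7.365 meV

k_BT = 0.08617 × 2200 K = 189.574 meV.
Eᵢ/kT = 0, 4.81079.
Z = Σ e^(−Eᵢ/kT) = e^(−0) + e^(−4.81079) = 1.00000 + 0.00814143 = 1.00814.
⟨E⟩ = Σ Eᵢ e^(−Eᵢ/kT) / Z = (0·1.00000 + 912·0.00814143) / 1.00814 = 7.365 meV.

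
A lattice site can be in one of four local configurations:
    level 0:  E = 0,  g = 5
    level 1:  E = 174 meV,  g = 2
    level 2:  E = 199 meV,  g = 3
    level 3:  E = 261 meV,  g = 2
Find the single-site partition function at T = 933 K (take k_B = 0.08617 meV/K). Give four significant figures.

Z = 5.560

k_BT = 0.08617 × 933 K = 80.3966 meV.
Eᵢ/kT = 0, 2.16427, 2.47523, 3.24641.
Z = Σ gᵢe^(−Eᵢ/kT) = 5·e^(−0) + 2·e^(−2.16427) + 3·e^(−2.47523) + 2·e^(−3.24641) = 5.00000 + 0.229667 + 0.252431 + 0.0778273 = 5.55993.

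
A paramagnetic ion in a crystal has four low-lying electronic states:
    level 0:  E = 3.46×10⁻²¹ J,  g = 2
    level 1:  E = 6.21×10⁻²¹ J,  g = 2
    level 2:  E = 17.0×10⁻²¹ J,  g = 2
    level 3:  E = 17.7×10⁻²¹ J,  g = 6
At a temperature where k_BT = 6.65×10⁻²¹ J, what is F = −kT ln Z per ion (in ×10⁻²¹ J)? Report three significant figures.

Eᵢ/kT = 0.52030, 0.93383, 2.5564, 2.6617.
Z = Σ gᵢe^(−Eᵢ/kT) = 2·e^(−0.52030) + 2·e^(−0.93383) + 2·e^(−2.5564) + 6·e^(−2.6617) = 1.1887 + 0.78609 + 0.15517 + 0.41898 = 2.5489.
F = −kT ln Z = −6.65 × ln(2.5489) = −6.65 × 0.93566 = -6.22 ×10⁻²¹ J.

-6.22 ×10⁻²¹ J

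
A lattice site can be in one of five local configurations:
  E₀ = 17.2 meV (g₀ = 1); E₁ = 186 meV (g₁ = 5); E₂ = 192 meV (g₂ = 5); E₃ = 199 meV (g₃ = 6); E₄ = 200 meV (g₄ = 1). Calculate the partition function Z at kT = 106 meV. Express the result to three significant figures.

Z = 3.60

Eᵢ/kT = 0.16226, 1.7547, 1.8113, 1.8774, 1.8868.
Z = Σ gᵢe^(−Eᵢ/kT) = 1·e^(−0.16226) + 5·e^(−1.7547) + 5·e^(−1.8113) + 6·e^(−1.8774) + 1·e^(−1.8868) = 0.85022 + 0.86480 + 0.81721 + 0.91792 + 0.15156 = 3.6017.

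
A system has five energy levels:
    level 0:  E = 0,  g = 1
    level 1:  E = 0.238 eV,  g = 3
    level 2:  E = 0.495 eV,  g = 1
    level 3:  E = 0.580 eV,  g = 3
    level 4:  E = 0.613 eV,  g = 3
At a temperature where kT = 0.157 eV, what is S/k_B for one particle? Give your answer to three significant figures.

Eᵢ/kT = 0, 1.5159, 3.1529, 3.6943, 3.9045.
Z = Σ gᵢe^(−Eᵢ/kT) = 1·e^(−0) + 3·e^(−1.5159) + 1·e^(−3.1529) + 3·e^(−3.6943) + 3·e^(−3.9045) = 1.0000 + 0.65883 + 0.042728 + 0.074595 + 0.060453 = 1.8366.
⟨E⟩ = Σ EᵢPᵢ = 0.14063 eV.
S/k_B = ln Z + ⟨E⟩/kT = ln(1.8366) + 0.14063/0.157 = 0.60792 + 0.89573 = 1.50.

1.50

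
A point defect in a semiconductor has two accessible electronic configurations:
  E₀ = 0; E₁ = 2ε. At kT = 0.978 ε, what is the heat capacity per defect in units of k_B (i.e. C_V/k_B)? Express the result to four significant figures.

0.4242

Eᵢ/kT = 0, 2.04499.
Z = Σ e^(−Eᵢ/kT) = e^(−0) + e^(−2.04499) = 1.00000 + 0.129381 = 1.12938.
⟨E⟩ = 0.229119 ε, ⟨E²⟩ = 0.458237 ε².
C_V/k_B = (⟨E²⟩ − ⟨E⟩²)/(kT)² = (0.458237 − 0.0524955)/0.956484 = 0.4242.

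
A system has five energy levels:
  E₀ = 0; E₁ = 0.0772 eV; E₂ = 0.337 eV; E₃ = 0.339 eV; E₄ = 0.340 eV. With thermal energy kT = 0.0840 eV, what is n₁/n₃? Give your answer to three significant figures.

n₁/n₃ = exp[−(E₁−E₃)/kT] = exp(−(-0.2618 eV)/(0.0840 eV)) = exp(3.1167) = 22.6.

22.6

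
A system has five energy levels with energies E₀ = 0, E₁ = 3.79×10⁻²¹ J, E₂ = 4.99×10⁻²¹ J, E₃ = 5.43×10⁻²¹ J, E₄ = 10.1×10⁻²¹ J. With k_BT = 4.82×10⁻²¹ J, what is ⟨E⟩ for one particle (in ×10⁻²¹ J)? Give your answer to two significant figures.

Eᵢ/kT = 0, 0.7863, 1.035, 1.127, 2.095.
Z = Σ e^(−Eᵢ/kT) = e^(−0) + e^(−0.7863) + e^(−1.035) + e^(−1.127) + e^(−2.095) = 1.000 + 0.4555 + 0.3552 + 0.3240 + 0.1231 = 2.258.
⟨E⟩ = Σ Eᵢ e^(−Eᵢ/kT) / Z = (0·1.000 + 3.79·0.4555 + 4.99·0.3552 + 5.43·0.3240 + 10.1·0.1231) / 2.258 = 2.9 ×10⁻²¹ J.

2.9 ×10⁻²¹ J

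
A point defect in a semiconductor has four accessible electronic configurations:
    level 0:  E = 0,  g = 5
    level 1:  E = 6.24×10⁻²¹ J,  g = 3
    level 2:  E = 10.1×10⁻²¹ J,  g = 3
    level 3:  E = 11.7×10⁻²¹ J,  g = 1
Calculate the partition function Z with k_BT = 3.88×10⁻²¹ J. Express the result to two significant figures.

Z = 5.9

Eᵢ/kT = 0, 1.608, 2.603, 3.015.
Z = Σ gᵢe^(−Eᵢ/kT) = 5·e^(−0) + 3·e^(−1.608) + 3·e^(−2.603) + 1·e^(−3.015) = 5.000 + 0.6009 + 0.2222 + 0.04905 = 5.872.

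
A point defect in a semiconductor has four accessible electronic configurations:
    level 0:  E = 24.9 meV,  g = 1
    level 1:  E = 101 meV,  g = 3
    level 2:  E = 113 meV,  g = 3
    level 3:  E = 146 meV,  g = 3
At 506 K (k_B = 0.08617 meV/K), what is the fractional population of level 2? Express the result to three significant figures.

0.189

k_BT = 0.08617 × 506 K = 43.602 meV.
Eᵢ/kT = 0.57107, 2.3164, 2.5916, 3.3485.
Z = Σ gᵢe^(−Eᵢ/kT) = 1·e^(−0.57107) + 3·e^(−2.3164) + 3·e^(−2.5916) + 3·e^(−3.3485) = 0.56492 + 0.29588 + 0.22470 + 0.10541 = 1.1909.
P₂ = g₂ e^(−E₂/kT) / Z = 0.22470/1.1909 = 0.189.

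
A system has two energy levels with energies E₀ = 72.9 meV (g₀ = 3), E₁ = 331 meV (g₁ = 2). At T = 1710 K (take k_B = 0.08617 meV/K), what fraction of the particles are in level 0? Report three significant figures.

0.896

k_BT = 0.08617 × 1710 K = 147.35 meV.
Eᵢ/kT = 0.49474, 2.2464.
Z = Σ gᵢe^(−Eᵢ/kT) = 3·e^(−0.49474) + 2·e^(−2.2464) = 1.8292 + 0.21156 = 2.0408.
P₀ = g₀ e^(−E₀/kT) / Z = 1.8292/2.0408 = 0.896.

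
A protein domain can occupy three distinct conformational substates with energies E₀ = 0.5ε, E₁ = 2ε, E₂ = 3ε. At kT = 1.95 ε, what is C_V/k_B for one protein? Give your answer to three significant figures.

0.252

Eᵢ/kT = 0.25641, 1.0256, 1.5385.
Z = Σ e^(−Eᵢ/kT) = e^(−0.25641) + e^(−1.0256) + e^(−1.5385) = 0.77382 + 0.35858 + 0.21470 = 1.3471.
⟨E⟩ = 1.2977 ε, ⟨E²⟩ = 2.6428 ε².
C_V/k_B = (⟨E²⟩ − ⟨E⟩²)/(kT)² = (2.6428 − 1.6840)/3.8025 = 0.252.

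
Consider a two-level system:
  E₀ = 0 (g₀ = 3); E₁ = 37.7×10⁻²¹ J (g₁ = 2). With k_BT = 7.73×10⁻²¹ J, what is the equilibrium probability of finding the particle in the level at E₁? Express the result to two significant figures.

Eᵢ/kT = 0, 4.877.
Z = Σ gᵢe^(−Eᵢ/kT) = 3·e^(−0) + 2·e^(−4.877) = 3.000 + 0.01524 = 3.015.
P₁ = g₁ e^(−E₁/kT) / Z = 0.01524/3.015 = 0.0051.

0.0051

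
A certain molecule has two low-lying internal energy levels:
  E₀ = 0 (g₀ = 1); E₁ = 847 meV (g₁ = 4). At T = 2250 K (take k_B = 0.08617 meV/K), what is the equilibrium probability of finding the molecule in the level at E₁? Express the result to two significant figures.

0.048

k_BT = 0.08617 × 2250 K = 193.9 meV.
Eᵢ/kT = 0, 4.368.
Z = Σ gᵢe^(−Eᵢ/kT) = 1·e^(−0) + 4·e^(−4.368) = 1.000 + 0.05071 = 1.051.
P₁ = g₁ e^(−E₁/kT) / Z = 0.05071/1.051 = 0.048.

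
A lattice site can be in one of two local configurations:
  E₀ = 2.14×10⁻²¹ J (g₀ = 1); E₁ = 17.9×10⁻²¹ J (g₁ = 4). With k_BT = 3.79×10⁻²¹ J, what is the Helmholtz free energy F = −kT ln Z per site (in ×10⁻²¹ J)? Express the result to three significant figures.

1.91 ×10⁻²¹ J

Eᵢ/kT = 0.56464, 4.7230.
Z = Σ gᵢe^(−Eᵢ/kT) = 1·e^(−0.56464) + 4·e^(−4.7230) = 0.56856 + 0.035554 = 0.60411.
F = −kT ln Z = −3.79 × ln(0.60411) = −3.79 × -0.50400 = 1.91 ×10⁻²¹ J.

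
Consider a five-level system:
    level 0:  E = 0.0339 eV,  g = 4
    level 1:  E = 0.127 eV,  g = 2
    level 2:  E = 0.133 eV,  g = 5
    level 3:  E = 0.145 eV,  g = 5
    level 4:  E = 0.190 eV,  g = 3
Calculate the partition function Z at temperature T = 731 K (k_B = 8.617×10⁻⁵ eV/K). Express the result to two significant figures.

k_BT = 8.617×10⁻⁵ × 731 K = 0.06299 eV.
Eᵢ/kT = 0.5382, 2.016, 2.111, 2.302, 3.016.
Z = Σ gᵢe^(−Eᵢ/kT) = 4·e^(−0.5382) + 2·e^(−2.016) + 5·e^(−2.111) + 5·e^(−2.302) + 3·e^(−3.016) = 2.335 + 0.2664 + 0.6056 + 0.5003 + 0.1470 = 3.854.

Z = 3.9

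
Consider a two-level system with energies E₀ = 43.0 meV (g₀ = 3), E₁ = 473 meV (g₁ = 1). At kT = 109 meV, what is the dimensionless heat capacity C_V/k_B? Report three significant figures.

0.0991

Eᵢ/kT = 0.39450, 4.3394.
Z = Σ gᵢe^(−Eᵢ/kT) = 3·e^(−0.39450) + 1·e^(−4.3394) = 2.0221 + 0.013044 = 2.0351.
⟨E⟩ = 45.757 meV, ⟨E²⟩ = 3271.2 meV².
C_V/k_B = (⟨E²⟩ − ⟨E⟩²)/(kT)² = (3271.2 − 2093.7)/11881 = 0.0991.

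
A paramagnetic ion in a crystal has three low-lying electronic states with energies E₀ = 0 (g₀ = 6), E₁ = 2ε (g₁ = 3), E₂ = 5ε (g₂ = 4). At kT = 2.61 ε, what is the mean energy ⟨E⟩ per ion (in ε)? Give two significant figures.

0.72 ε

Eᵢ/kT = 0, 0.7663, 1.916.
Z = Σ gᵢe^(−Eᵢ/kT) = 6·e^(−0) + 3·e^(−0.7663) + 4·e^(−1.916) = 6.000 + 1.394 + 0.5888 = 7.983.
⟨E⟩ = Σ Eᵢ gᵢe^(−Eᵢ/kT) / Z = (0·6.000 + 2·1.394 + 5·0.5888) / 7.983 = 0.72 ε.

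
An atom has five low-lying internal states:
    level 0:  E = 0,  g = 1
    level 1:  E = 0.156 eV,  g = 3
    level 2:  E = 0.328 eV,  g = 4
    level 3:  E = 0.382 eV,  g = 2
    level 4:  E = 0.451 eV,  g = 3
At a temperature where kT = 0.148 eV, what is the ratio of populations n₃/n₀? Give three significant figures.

0.151

n₃/n₀ = (g₃/g₀) exp[−(E₃−E₀)/kT] = (2/1) × exp(−(0.382 eV)/(0.148 eV)) = (2/1) × exp(-2.5811) = 0.151.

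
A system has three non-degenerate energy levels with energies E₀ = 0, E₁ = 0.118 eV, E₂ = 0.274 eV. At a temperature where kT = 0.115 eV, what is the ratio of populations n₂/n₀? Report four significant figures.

0.09231

n₂/n₀ = exp[−(E₂−E₀)/kT] = exp(−(0.274 eV)/(0.115 eV)) = exp(-2.38261) = 0.09231.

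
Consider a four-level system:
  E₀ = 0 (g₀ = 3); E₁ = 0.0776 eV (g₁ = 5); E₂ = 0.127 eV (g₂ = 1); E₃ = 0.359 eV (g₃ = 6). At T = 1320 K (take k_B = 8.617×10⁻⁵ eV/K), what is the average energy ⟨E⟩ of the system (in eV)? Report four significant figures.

0.05392 eV

k_BT = 8.617×10⁻⁵ × 1320 K = 0.113744 eV.
Eᵢ/kT = 0, 0.682234, 1.11654, 3.15621.
Z = Σ gᵢe^(−Eᵢ/kT) = 3·e^(−0) + 5·e^(−0.682234) + 1·e^(−1.11654) + 6·e^(−3.15621) = 3.00000 + 2.52743 + 0.327411 + 0.255521 = 6.11036.
⟨E⟩ = Σ Eᵢ gᵢe^(−Eᵢ/kT) / Z = (0·3.00000 + 0.0776·2.52743 + 0.127·0.327411 + 0.359·0.255521) / 6.11036 = 0.05392 eV.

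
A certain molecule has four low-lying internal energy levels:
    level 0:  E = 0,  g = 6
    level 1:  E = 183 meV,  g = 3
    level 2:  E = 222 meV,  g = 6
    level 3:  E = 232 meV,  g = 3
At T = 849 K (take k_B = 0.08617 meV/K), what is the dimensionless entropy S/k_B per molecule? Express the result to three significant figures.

2.18

k_BT = 0.08617 × 849 K = 73.158 meV.
Eᵢ/kT = 0, 2.5014, 3.0345, 3.1712.
Z = Σ gᵢe^(−Eᵢ/kT) = 6·e^(−0) + 3·e^(−2.5014) + 6·e^(−3.0345) + 3·e^(−3.1712) = 6.0000 + 0.24591 + 0.28859 + 0.12586 = 6.6604.
⟨E⟩ = Σ EᵢPᵢ = 20.760 meV.
S/k_B = ln Z + ⟨E⟩/kT = ln(6.6604) + 20.760/73.158 = 1.8962 + 0.28377 = 2.18.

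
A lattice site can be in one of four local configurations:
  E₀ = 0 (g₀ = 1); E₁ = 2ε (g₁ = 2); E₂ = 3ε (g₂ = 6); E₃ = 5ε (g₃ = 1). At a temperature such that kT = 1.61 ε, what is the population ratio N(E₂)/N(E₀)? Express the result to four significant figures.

0.9309

n₂/n₀ = (g₂/g₀) exp[−(E₂−E₀)/kT] = (6/1) × exp(−(3ε)/(1.61ε)) = (6/1) × exp(-1.86335) = 0.9309.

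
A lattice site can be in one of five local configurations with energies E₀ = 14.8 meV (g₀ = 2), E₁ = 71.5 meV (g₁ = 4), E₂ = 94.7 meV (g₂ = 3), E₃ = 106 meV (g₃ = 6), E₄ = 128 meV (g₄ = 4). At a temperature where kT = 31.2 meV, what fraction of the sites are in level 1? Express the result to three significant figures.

Eᵢ/kT = 0.47436, 2.2917, 3.0353, 3.3974, 4.1026.
Z = Σ gᵢe^(−Eᵢ/kT) = 2·e^(−0.47436) + 4·e^(−2.2917) + 3·e^(−3.0353) + 6·e^(−3.3974) + 4·e^(−4.1026) = 1.2446 + 0.40438 + 0.14418 + 0.20076 + 0.066119 = 2.0600.
P₁ = g₁ e^(−E₁/kT) / Z = 0.40438/2.0600 = 0.196.

0.196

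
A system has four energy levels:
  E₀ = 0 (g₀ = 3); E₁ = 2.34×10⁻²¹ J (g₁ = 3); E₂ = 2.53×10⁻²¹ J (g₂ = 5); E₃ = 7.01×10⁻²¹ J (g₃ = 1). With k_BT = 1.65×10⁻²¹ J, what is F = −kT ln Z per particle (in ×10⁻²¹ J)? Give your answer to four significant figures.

Eᵢ/kT = 0, 1.41818, 1.53333, 4.24848.
Z = Σ gᵢe^(−Eᵢ/kT) = 3·e^(−0) + 3·e^(−1.41818) + 5·e^(−1.53333) + 1·e^(−4.24848) = 3.00000 + 0.726463 + 1.07908 + 0.0142859 = 4.81983.
F = −kT ln Z = −1.65 × ln(4.81983) = −1.65 × 1.57274 = -2.595 ×10⁻²¹ J.

-2.595 ×10⁻²¹ J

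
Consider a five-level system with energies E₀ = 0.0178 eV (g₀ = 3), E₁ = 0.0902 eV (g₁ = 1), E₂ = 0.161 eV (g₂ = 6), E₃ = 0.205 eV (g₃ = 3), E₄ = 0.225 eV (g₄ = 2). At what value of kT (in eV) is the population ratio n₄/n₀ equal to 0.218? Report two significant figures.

0.19 eV

n₄/n₀ = (g₄/g₀) exp[−(E₄−E₀)/kT] = 0.218.
⇒ (E₄−E₀)/kT = ln((2/3)/0.218) = ln(3.058) = 1.118.
kT = 0.2072 eV / 1.118 = 0.19 eV.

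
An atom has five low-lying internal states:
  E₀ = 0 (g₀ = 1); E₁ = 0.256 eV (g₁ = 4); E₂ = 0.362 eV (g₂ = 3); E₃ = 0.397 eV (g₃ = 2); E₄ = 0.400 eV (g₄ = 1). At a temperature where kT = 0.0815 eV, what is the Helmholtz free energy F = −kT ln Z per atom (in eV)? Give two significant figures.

-0.017 eV

Eᵢ/kT = 0, 3.141, 4.442, 4.871, 4.908.
Z = Σ gᵢe^(−Eᵢ/kT) = 1·e^(−0) + 4·e^(−3.141) + 3·e^(−4.442) + 2·e^(−4.871) + 1·e^(−4.908) = 1.000 + 0.1730 + 0.03532 + 0.01533 + 0.007387 = 1.231.
F = −kT ln Z = −0.0815 × ln(1.231) = −0.0815 × 0.2078 = -0.017 eV.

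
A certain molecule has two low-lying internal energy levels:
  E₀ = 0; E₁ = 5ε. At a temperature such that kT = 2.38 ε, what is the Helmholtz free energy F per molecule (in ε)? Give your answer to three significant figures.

Eᵢ/kT = 0, 2.1008.
Z = Σ e^(−Eᵢ/kT) = e^(−0) + e^(−2.1008) = 1.0000 + 0.12236 = 1.1224.
F = −kT ln Z = −2.38 × ln(1.1224) = −2.38 × 0.11547 = -0.275 ε.

-0.275 ε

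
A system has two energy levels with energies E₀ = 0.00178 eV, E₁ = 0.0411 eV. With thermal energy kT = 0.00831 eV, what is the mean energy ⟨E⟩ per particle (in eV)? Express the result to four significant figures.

Eᵢ/kT = 0.214200, 4.94585.
Z = Σ e^(−Eᵢ/kT) = e^(−0.214200) + e^(−4.94585) = 0.807187 + 0.00711287 = 0.814300.
⟨E⟩ = Σ Eᵢ e^(−Eᵢ/kT) / Z = (0.00178·0.807187 + 0.0411·0.00711287) / 0.814300 = 0.002123 eV.

0.002123 eV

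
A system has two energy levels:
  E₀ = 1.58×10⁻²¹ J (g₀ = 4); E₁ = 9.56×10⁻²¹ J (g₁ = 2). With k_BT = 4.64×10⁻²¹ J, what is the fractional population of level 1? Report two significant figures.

Eᵢ/kT = 0.3405, 2.060.
Z = Σ gᵢe^(−Eᵢ/kT) = 4·e^(−0.3405) + 2·e^(−2.060) = 2.846 + 0.2549 = 3.101.
P₁ = g₁ e^(−E₁/kT) / Z = 0.2549/3.101 = 0.082.

0.082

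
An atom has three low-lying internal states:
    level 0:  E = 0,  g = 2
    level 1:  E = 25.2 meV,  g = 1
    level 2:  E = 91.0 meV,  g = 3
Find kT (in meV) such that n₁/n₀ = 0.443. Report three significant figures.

n₁/n₀ = (g₁/g₀) exp[−(E₁−E₀)/kT] = 0.443.
⇒ (E₁−E₀)/kT = ln((1/2)/0.443) = ln(1.1287) = 0.12107.
kT = 25.2 meV / 0.12107 = 208 meV.

208 meV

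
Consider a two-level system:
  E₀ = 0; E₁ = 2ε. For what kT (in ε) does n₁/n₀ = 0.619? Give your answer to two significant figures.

4.2 ε

n₁/n₀ = exp[−(E₁−E₀)/kT] = 0.619.
⇒ (E₁−E₀)/kT = ln(1/0.619) = ln(1.616) = 0.4800.
kT = 2ε / 0.4800 = 4.2 ε.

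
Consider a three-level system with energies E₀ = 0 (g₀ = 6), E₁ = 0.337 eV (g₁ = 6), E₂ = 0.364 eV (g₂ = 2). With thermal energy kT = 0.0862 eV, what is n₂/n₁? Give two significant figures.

n₂/n₁ = (g₂/g₁) exp[−(E₂−E₁)/kT] = (2/6) × exp(−(0.027 eV)/(0.0862 eV)) = (2/6) × exp(-0.3132) = 0.24.

0.24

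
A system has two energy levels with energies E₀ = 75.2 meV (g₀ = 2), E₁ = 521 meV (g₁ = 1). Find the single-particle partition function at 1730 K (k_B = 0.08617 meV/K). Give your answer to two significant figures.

k_BT = 0.08617 × 1730 K = 149.1 meV.
Eᵢ/kT = 0.5044, 3.494.
Z = Σ gᵢe^(−Eᵢ/kT) = 2·e^(−0.5044) + 1·e^(−3.494) = 1.208 + 0.03038 = 1.238.

Z = 1.2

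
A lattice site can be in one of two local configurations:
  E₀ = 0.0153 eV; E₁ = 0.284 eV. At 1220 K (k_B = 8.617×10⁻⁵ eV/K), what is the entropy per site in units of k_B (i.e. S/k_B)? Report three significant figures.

k_BT = 8.617×10⁻⁵ × 1220 K = 0.10513 eV.
Eᵢ/kT = 0.14553, 2.7014.
Z = Σ e^(−Eᵢ/kT) = e^(−0.14553) + e^(−2.7014) = 0.86456 + 0.067111 = 0.93167.
⟨E⟩ = Σ EᵢPᵢ = 0.034655 eV.
S/k_B = ln Z + ⟨E⟩/kT = ln(0.93167) + 0.034655/0.10513 = -0.070777 + 0.32964 = 0.259.

0.259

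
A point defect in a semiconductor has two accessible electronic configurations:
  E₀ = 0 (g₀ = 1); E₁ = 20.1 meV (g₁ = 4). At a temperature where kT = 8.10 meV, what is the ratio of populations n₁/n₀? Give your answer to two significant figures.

n₁/n₀ = (g₁/g₀) exp[−(E₁−E₀)/kT] = (4/1) × exp(−(20.1 meV)/(8.10 meV)) = (4/1) × exp(-2.481) = 0.33.

0.33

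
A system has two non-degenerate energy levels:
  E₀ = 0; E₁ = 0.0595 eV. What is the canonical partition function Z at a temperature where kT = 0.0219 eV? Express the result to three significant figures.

Eᵢ/kT = 0, 2.7169.
Z = Σ e^(−Eᵢ/kT) = e^(−0) + e^(−2.7169) = 1.0000 + 0.066079 = 1.0661.

Z = 1.07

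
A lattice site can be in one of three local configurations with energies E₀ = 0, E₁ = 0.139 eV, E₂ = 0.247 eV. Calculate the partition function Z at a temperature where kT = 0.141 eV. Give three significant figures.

Z = 1.55

Eᵢ/kT = 0, 0.98582, 1.7518.
Z = Σ e^(−Eᵢ/kT) = e^(−0) + e^(−0.98582) + e^(−1.7518) = 1.0000 + 0.37313 + 0.17346 = 1.5466.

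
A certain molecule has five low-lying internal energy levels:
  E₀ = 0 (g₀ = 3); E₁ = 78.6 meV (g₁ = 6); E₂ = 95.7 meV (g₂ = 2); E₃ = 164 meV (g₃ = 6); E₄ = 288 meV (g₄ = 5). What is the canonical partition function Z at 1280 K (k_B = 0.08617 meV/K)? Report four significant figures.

k_BT = 0.08617 × 1280 K = 110.298 meV.
Eᵢ/kT = 0, 0.712615, 0.867649, 1.48688, 2.61111.
Z = Σ gᵢe^(−Eᵢ/kT) = 3·e^(−0) + 6·e^(−0.712615) + 2·e^(−0.867649) + 6·e^(−1.48688) + 5·e^(−2.61111) = 3.00000 + 2.94216 + 0.839875 + 1.35646 + 0.367265 = 8.50576.

Z = 8.506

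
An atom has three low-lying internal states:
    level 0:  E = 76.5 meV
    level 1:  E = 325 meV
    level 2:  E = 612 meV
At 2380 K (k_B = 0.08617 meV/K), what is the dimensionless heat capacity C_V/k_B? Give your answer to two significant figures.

k_BT = 0.08617 × 2380 K = 205.1 meV.
Eᵢ/kT = 0.3730, 1.585, 2.984.
Z = Σ e^(−Eᵢ/kT) = e^(−0.3730) + e^(−1.585) + e^(−2.984) = 0.6887 + 0.2049 + 0.05059 = 0.9442.
⟨E⟩ = 159.1 meV, ⟨E²⟩ = 47260 meV².
C_V/k_B = (⟨E²⟩ − ⟨E⟩²)/(kT)² = (47260 − 25310)/42070 = 0.52.

0.52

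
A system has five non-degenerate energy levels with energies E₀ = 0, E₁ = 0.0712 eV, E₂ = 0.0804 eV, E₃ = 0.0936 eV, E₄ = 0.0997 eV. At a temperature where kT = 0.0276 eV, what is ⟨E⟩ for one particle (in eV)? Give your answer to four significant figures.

0.01311 eV

Eᵢ/kT = 0, 2.57971, 2.91304, 3.39130, 3.61232.
Z = Σ e^(−Eᵢ/kT) = e^(−0) + e^(−2.57971) + e^(−2.91304) + e^(−3.39130) + e^(−3.61232) = 1.00000 + 0.0757960 + 0.0543104 + 0.0336649 + 0.0269892 = 1.19076.
⟨E⟩ = Σ Eᵢ e^(−Eᵢ/kT) / Z = (0·1.00000 + 0.0712·0.0757960 + 0.0804·0.0543104 + 0.0936·0.0336649 + 0.0997·0.0269892) / 1.19076 = 0.01311 eV.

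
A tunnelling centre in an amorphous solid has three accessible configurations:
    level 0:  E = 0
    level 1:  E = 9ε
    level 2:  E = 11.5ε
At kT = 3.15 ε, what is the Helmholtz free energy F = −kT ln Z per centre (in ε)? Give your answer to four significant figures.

-0.2523 ε

Eᵢ/kT = 0, 2.85714, 3.65079.
Z = Σ e^(−Eᵢ/kT) = e^(−0) + e^(−2.85714) + e^(−3.65079) = 1.00000 + 0.0574328 + 0.0259706 = 1.08340.
F = −kT ln Z = −3.15 × ln(1.08340) = −3.15 × 0.0801042 = -0.2523 ε.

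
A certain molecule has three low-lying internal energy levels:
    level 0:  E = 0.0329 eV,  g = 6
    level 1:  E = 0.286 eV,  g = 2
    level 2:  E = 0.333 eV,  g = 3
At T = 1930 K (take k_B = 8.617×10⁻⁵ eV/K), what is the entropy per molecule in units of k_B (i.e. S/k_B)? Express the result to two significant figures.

k_BT = 8.617×10⁻⁵ × 1930 K = 0.1663 eV.
Eᵢ/kT = 0.1978, 1.720, 2.002.
Z = Σ gᵢe^(−Eᵢ/kT) = 6·e^(−0.1978) + 2·e^(−1.720) + 3·e^(−2.002) = 4.923 + 0.3581 + 0.4052 = 5.686.
⟨E⟩ = Σ EᵢPᵢ = 0.07023 eV.
S/k_B = ln Z + ⟨E⟩/kT = ln(5.686) + 0.07023/0.1663 = 1.738 + 0.4223 = 2.2.

2.2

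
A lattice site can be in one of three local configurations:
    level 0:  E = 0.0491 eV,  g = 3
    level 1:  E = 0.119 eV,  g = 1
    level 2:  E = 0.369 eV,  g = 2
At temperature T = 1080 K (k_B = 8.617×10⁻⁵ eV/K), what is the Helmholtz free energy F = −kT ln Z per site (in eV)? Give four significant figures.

-0.06844 eV

k_BT = 8.617×10⁻⁵ × 1080 K = 0.0930636 eV.
Eᵢ/kT = 0.527596, 1.27870, 3.96503.
Z = Σ gᵢe^(−Eᵢ/kT) = 3·e^(−0.527596) + 1·e^(−1.27870) + 2·e^(−3.96503) = 1.77007 + 0.278399 + 0.0379349 = 2.08640.
F = −kT ln Z = −0.0930636 × ln(2.08640) = −0.0930636 × 0.735440 = -0.06844 eV.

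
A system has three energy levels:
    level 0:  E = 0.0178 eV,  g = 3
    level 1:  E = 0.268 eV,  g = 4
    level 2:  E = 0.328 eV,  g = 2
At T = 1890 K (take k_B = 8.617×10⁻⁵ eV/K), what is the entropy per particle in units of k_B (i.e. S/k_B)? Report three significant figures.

k_BT = 8.617×10⁻⁵ × 1890 K = 0.16286 eV.
Eᵢ/kT = 0.10930, 1.6456, 2.0140.
Z = Σ gᵢe^(−Eᵢ/kT) = 3·e^(−0.10930) + 4·e^(−1.6456) + 2·e^(−2.0140) = 2.6894 + 0.77159 + 0.26691 = 3.7279.
⟨E⟩ = Σ EᵢPᵢ = 0.091795 eV.
S/k_B = ln Z + ⟨E⟩/kT = ln(3.7279) + 0.091795/0.16286 = 1.3158 + 0.56364 = 1.88.

1.88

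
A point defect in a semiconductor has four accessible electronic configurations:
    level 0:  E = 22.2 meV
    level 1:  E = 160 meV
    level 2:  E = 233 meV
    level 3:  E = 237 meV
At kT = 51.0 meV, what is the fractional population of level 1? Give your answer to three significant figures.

Eᵢ/kT = 0.43529, 3.1373, 4.5686, 4.6471.
Z = Σ e^(−Eᵢ/kT) = e^(−0.43529) + e^(−3.1373) + e^(−4.5686) + e^(−4.6471) = 0.64708 + 0.043400 + 0.010372 + 0.0095894 = 0.71044.
P₁ = e^(−E₁/kT) / Z = 0.043400/0.71044 = 0.0611.

0.0611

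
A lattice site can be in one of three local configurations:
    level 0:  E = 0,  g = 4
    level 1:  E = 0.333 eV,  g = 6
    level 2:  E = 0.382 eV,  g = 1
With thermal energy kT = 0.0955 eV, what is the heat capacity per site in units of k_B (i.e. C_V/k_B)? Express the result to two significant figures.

0.57

Eᵢ/kT = 0, 3.487, 4.000.
Z = Σ gᵢe^(−Eᵢ/kT) = 4·e^(−0) + 6·e^(−3.487) + 1·e^(−4.000) = 4.000 + 0.1836 + 0.01832 = 4.202.
⟨E⟩ = 0.01622 eV, ⟨E²⟩ = 0.005481 eV².
C_V/k_B = (⟨E²⟩ − ⟨E⟩²)/(kT)² = (0.005481 − 0.0002631)/0.009120 = 0.57.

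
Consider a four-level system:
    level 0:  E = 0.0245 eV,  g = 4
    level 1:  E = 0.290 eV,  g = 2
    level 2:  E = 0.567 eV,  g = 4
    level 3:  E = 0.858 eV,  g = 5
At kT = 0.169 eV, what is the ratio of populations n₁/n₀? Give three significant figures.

n₁/n₀ = (g₁/g₀) exp[−(E₁−E₀)/kT] = (2/4) × exp(−(0.2655 eV)/(0.169 eV)) = (2/4) × exp(-1.5710) = 0.104.

0.104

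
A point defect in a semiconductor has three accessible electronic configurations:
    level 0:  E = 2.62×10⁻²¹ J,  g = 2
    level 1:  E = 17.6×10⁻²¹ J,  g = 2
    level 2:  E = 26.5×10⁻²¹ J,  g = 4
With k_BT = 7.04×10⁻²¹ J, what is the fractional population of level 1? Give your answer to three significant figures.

Eᵢ/kT = 0.37216, 2.5000, 3.7642.
Z = Σ gᵢe^(−Eᵢ/kT) = 2·e^(−0.37216) + 2·e^(−2.5000) + 4·e^(−3.7642) = 1.3785 + 0.16417 + 0.092745 = 1.6354.
P₁ = g₁ e^(−E₁/kT) / Z = 0.16417/1.6354 = 0.100.

0.100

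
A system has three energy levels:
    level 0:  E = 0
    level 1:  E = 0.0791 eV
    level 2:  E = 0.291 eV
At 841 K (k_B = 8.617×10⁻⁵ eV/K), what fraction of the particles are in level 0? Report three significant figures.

k_BT = 8.617×10⁻⁵ × 841 K = 0.072469 eV.
Eᵢ/kT = 0, 1.0915, 4.0155.
Z = Σ e^(−Eᵢ/kT) = e^(−0) + e^(−1.0915) + e^(−4.0155) = 1.0000 + 0.33571 + 0.018034 = 1.3537.
P₀ = e^(−E₀/kT) / Z = 1.0000/1.3537 = 0.739.

0.739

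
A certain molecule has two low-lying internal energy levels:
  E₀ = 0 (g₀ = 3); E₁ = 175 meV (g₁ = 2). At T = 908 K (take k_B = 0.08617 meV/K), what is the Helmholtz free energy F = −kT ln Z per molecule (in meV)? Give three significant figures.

-91.3 meV

k_BT = 0.08617 × 908 K = 78.242 meV.
Eᵢ/kT = 0, 2.2367.
Z = Σ gᵢe^(−Eᵢ/kT) = 3·e^(−0) + 2·e^(−2.2367) = 3.0000 + 0.21362 = 3.2136.
F = −kT ln Z = −78.242 × ln(3.2136) = −78.242 × 1.1674 = -91.3 meV.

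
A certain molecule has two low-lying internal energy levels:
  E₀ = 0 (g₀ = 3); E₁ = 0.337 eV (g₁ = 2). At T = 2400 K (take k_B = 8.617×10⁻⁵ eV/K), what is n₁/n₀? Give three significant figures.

0.131

k_BT = 8.617×10⁻⁵ × 2400 K = 0.20681 eV.
n₁/n₀ = (g₁/g₀) exp[−(E₁−E₀)/kT] = (2/3) × exp(−(0.337 eV)/(0.20681 eV)) = (2/3) × exp(-1.6295) = 0.131.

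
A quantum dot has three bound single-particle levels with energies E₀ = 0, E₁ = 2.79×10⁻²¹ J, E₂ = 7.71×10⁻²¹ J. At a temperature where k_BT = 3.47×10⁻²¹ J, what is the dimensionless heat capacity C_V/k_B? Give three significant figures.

Eᵢ/kT = 0, 0.80403, 2.2219.
Z = Σ e^(−Eᵢ/kT) = e^(−0) + e^(−0.80403) + e^(−2.2219) = 1.0000 + 0.44752 + 0.10840 = 1.5559.
⟨E⟩ = 1.3396, ⟨E²⟩ = 6.3804.
C_V/k_B = (⟨E²⟩ − ⟨E⟩²)/(kT)² = (6.3804 − 1.7945)/12.041 = 0.381.

0.381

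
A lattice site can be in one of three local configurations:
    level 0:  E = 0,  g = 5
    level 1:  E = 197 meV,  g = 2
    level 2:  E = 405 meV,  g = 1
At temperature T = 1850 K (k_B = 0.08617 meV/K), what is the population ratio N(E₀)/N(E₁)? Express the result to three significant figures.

k_BT = 0.08617 × 1850 K = 159.41 meV.
n₀/n₁ = (g₀/g₁) exp[−(E₀−E₁)/kT] = (5/2) × exp(−(-197 meV)/(159.41 meV)) = (5/2) × exp(1.2358) = 8.60.

8.60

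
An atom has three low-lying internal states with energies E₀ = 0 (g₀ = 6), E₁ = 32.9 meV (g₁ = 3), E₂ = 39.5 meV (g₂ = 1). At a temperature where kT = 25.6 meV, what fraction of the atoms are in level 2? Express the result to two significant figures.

0.030

Eᵢ/kT = 0, 1.285, 1.543.
Z = Σ gᵢe^(−Eᵢ/kT) = 6·e^(−0) + 3·e^(−1.285) + 1·e^(−1.543) = 6.000 + 0.8300 + 0.2137 = 7.044.
P₂ = g₂ e^(−E₂/kT) / Z = 0.2137/7.044 = 0.030.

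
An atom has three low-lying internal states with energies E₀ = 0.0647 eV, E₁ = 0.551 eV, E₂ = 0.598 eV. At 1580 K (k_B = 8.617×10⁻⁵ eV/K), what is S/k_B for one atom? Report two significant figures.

0.22

k_BT = 8.617×10⁻⁵ × 1580 K = 0.1361 eV.
Eᵢ/kT = 0.4754, 4.048, 4.394.
Z = Σ e^(−Eᵢ/kT) = e^(−0.4754) + e^(−4.048) + e^(−4.394) = 0.6216 + 0.01746 + 0.01235 = 0.6514.
⟨E⟩ = Σ EᵢPᵢ = 0.08785 eV.
S/k_B = ln Z + ⟨E⟩/kT = ln(0.6514) + 0.08785/0.1361 = -0.4286 + 0.6455 = 0.22.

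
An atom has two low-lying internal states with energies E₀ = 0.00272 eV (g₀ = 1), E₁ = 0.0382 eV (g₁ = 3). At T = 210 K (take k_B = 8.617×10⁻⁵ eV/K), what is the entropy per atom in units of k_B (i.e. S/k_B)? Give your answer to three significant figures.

0.934

k_BT = 8.617×10⁻⁵ × 210 K = 0.018096 eV.
Eᵢ/kT = 0.15031, 2.1110.
Z = Σ gᵢe^(−Eᵢ/kT) = 1·e^(−0.15031) + 3·e^(−2.1110) = 0.86044 + 0.36335 = 1.2238.
⟨E⟩ = Σ EᵢPᵢ = 0.013254 eV.
S/k_B = ln Z + ⟨E⟩/kT = ln(1.2238) + 0.013254/0.018096 = 0.20196 + 0.73243 = 0.934.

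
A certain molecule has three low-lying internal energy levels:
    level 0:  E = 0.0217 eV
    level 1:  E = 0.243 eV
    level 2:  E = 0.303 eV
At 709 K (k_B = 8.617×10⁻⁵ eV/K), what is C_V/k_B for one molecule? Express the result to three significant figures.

k_BT = 8.617×10⁻⁵ × 709 K = 0.061095 eV.
Eᵢ/kT = 0.35518, 3.9774, 4.9595.
Z = Σ e^(−Eᵢ/kT) = e^(−0.35518) + e^(−3.9774) + e^(−4.9595) = 0.70105 + 0.018734 + 0.0070164 = 0.72680.
⟨E⟩ = 0.030120 eV, ⟨E²⟩ = 0.0028626 eV².
C_V/k_B = (⟨E²⟩ − ⟨E⟩²)/(kT)² = (0.0028626 − 0.00090721)/0.0037326 = 0.524.

0.524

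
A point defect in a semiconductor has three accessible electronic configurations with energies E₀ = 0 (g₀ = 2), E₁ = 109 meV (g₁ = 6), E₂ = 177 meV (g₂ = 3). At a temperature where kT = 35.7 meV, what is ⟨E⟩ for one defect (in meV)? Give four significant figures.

15.02 meV

Eᵢ/kT = 0, 3.05322, 4.95798.
Z = Σ gᵢe^(−Eᵢ/kT) = 2·e^(−0) + 6·e^(−3.05322) + 3·e^(−4.95798) = 2.00000 + 0.283240 + 0.0210813 = 2.30432.
⟨E⟩ = Σ Eᵢ gᵢe^(−Eᵢ/kT) / Z = (0·2.00000 + 109·0.283240 + 177·0.0210813) / 2.30432 = 15.02 meV.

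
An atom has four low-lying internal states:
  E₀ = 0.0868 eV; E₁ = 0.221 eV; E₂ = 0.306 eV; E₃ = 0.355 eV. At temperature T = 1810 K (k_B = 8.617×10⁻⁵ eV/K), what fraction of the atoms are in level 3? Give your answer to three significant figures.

k_BT = 8.617×10⁻⁵ × 1810 K = 0.15597 eV.
Eᵢ/kT = 0.55652, 1.4169, 1.9619, 2.2761.
Z = Σ e^(−Eᵢ/kT) = e^(−0.55652) + e^(−1.4169) + e^(−1.9619) + e^(−2.2761) = 0.57320 + 0.24246 + 0.14059 + 0.10268 = 1.0589.
P₃ = e^(−E₃/kT) / Z = 0.10268/1.0589 = 0.0970.

0.0970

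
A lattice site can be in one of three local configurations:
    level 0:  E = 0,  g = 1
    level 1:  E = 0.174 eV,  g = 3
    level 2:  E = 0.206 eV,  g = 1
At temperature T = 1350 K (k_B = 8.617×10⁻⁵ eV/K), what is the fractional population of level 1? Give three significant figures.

0.365

k_BT = 8.617×10⁻⁵ × 1350 K = 0.11633 eV.
Eᵢ/kT = 0, 1.4957, 1.7708.
Z = Σ gᵢe^(−Eᵢ/kT) = 1·e^(−0) + 3·e^(−1.4957) + 1·e^(−1.7708) = 1.0000 + 0.67228 + 0.17020 = 1.8425.
P₁ = g₁ e^(−E₁/kT) / Z = 0.67228/1.8425 = 0.365.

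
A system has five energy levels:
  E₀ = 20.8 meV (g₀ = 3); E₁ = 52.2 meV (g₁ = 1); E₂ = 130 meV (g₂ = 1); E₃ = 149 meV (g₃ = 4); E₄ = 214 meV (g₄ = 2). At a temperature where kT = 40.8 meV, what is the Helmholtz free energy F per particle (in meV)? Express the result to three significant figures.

-32.8 meV

Eᵢ/kT = 0.50980, 1.2794, 3.1863, 3.6520, 5.2451.
Z = Σ gᵢe^(−Eᵢ/kT) = 3·e^(−0.50980) + 1·e^(−1.2794) + 1·e^(−3.1863) + 4·e^(−3.6520) + 2·e^(−5.2451) = 1.8018 + 0.27820 + 0.041324 + 0.10376 + 0.010547 = 2.2356.
F = −kT ln Z = −40.8 × ln(2.2356) = −40.8 × 0.80451 = -32.8 meV.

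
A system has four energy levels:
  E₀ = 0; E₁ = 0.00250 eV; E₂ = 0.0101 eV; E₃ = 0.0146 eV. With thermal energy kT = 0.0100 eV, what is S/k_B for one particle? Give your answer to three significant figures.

1.24

Eᵢ/kT = 0, 0.25000, 1.0100, 1.4600.
Z = Σ e^(−Eᵢ/kT) = e^(−0) + e^(−0.25000) + e^(−1.0100) + e^(−1.4600) = 1.0000 + 0.77880 + 0.36422 + 0.23224 = 2.3753.
⟨E⟩ = Σ EᵢPᵢ = 0.0037959 eV.
S/k_B = ln Z + ⟨E⟩/kT = ln(2.3753) + 0.0037959/0.0100 = 0.86512 + 0.37959 = 1.24.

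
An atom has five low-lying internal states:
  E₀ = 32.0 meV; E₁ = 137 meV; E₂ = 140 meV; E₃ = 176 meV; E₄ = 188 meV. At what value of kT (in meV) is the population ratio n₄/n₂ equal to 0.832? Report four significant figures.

261.0 meV

n₄/n₂ = exp[−(E₄−E₂)/kT] = 0.832.
⇒ (E₄−E₂)/kT = ln(1/0.832) = ln(1.20192) = 0.183920.
kT = 48 meV / 0.183920 = 261.0 meV.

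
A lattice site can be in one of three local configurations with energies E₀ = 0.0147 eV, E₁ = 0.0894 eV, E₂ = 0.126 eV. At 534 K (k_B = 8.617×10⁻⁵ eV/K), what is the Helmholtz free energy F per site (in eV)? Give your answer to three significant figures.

k_BT = 8.617×10⁻⁵ × 534 K = 0.046015 eV.
Eᵢ/kT = 0.31946, 1.9428, 2.7382.
Z = Σ e^(−Eᵢ/kT) = e^(−0.31946) + e^(−1.9428) + e^(−2.7382) = 0.72654 + 0.14330 + 0.064687 = 0.93453.
F = −kT ln Z = −0.046015 × ln(0.93453) = −0.046015 × -0.067712 = 0.00312 eV.

0.00312 eV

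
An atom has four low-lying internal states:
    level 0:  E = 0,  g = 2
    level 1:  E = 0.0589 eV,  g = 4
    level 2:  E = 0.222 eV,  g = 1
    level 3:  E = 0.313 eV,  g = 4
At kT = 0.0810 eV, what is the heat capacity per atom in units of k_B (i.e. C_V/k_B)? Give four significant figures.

0.4579

Eᵢ/kT = 0, 0.727160, 2.74074, 3.86420.
Z = Σ gᵢe^(−Eᵢ/kT) = 2·e^(−0) + 4·e^(−0.727160) + 1·e^(−2.74074) + 4·e^(−3.86420) = 2.00000 + 1.93312 + 0.0645226 + 0.0839188 = 4.08156.
⟨E⟩ = 0.0378413 eV, ⟨E²⟩ = 0.00443648 eV².
C_V/k_B = (⟨E²⟩ − ⟨E⟩²)/(kT)² = (0.00443648 − 0.00143196)/0.00656100 = 0.4579.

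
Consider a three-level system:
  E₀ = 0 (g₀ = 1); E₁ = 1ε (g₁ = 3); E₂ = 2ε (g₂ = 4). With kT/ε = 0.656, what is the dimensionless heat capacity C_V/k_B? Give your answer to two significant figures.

Eᵢ/kT = 0, 1.524, 3.049.
Z = Σ gᵢe^(−Eᵢ/kT) = 1·e^(−0) + 3·e^(−1.524) + 4·e^(−3.049) = 1.000 + 0.6535 + 0.1896 = 1.843.
⟨E⟩ = 0.5603 ε, ⟨E²⟩ = 0.7661 ε².
C_V/k_B = (⟨E²⟩ − ⟨E⟩²)/(kT)² = (0.7661 − 0.3139)/0.4303 = 1.1.

1.1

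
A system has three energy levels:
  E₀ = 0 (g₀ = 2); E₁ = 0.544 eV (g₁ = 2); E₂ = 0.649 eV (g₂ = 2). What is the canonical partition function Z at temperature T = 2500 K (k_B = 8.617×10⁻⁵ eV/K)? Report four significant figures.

k_BT = 8.617×10⁻⁵ × 2500 K = 0.215425 eV.
Eᵢ/kT = 0, 2.52524, 3.01265.
Z = Σ gᵢe^(−Eᵢ/kT) = 2·e^(−0) + 2·e^(−2.52524) + 2·e^(−3.01265) = 2.00000 + 0.160078 + 0.0983225 = 2.25840.

Z = 2.258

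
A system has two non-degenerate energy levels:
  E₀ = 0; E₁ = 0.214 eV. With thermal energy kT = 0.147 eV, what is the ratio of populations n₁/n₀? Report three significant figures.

n₁/n₀ = exp[−(E₁−E₀)/kT] = exp(−(0.214 eV)/(0.147 eV)) = exp(-1.4558) = 0.233.

0.233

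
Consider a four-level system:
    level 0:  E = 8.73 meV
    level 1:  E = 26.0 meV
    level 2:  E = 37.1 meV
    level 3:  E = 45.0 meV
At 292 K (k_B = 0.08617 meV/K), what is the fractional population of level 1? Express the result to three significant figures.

k_BT = 0.08617 × 292 K = 25.162 meV.
Eᵢ/kT = 0.34695, 1.0333, 1.4744, 1.7884.
Z = Σ e^(−Eᵢ/kT) = e^(−0.34695) + e^(−1.0333) + e^(−1.4744) + e^(−1.7884) = 0.70684 + 0.35583 + 0.22892 + 0.16723 = 1.4588.
P₁ = e^(−E₁/kT) / Z = 0.35583/1.4588 = 0.244.

0.244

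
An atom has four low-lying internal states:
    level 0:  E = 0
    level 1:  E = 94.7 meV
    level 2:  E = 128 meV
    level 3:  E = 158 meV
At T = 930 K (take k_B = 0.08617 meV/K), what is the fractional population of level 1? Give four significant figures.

k_BT = 0.08617 × 930 K = 80.1381 meV.
Eᵢ/kT = 0, 1.18171, 1.59724, 1.97160.
Z = Σ e^(−Eᵢ/kT) = e^(−0) + e^(−1.18171) + e^(−1.59724) + e^(−1.97160) = 1.00000 + 0.306754 + 0.202455 + 0.139234 = 1.64844.
P₁ = e^(−E₁/kT) / Z = 0.306754/1.64844 = 0.1861.

0.1861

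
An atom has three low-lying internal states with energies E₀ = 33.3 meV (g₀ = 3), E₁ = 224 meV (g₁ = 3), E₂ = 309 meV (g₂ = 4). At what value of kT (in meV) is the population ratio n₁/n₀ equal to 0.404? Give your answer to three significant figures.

210 meV

n₁/n₀ = (g₁/g₀) exp[−(E₁−E₀)/kT] = 0.404.
⇒ (E₁−E₀)/kT = ln((3/3)/0.404) = ln(2.4752) = 0.90632.
kT = 190.7 meV / 0.90632 = 210 meV.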